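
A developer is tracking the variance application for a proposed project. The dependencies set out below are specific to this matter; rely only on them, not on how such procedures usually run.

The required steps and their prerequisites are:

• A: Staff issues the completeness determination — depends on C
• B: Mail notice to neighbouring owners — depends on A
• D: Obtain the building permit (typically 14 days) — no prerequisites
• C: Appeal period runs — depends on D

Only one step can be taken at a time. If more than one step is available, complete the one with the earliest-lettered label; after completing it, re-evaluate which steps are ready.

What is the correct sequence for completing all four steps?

D, C, A, B

D has no prerequisites → D first.
C is the only step now ready → C.
That leaves A as the only ready step → A.
B needed A, now all done → B.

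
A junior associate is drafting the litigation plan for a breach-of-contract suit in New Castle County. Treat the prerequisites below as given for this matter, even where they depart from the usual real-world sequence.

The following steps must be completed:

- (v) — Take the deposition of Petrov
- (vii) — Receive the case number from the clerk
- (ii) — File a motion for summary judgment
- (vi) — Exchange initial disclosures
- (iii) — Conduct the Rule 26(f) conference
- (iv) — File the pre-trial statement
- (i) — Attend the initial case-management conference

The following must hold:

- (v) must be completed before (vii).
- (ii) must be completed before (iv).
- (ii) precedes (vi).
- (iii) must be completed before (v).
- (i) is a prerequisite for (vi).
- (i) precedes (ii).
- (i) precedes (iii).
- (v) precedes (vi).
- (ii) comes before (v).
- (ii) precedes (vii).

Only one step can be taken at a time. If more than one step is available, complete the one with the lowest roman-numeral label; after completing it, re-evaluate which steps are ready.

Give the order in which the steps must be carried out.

(i) (ii) (iii) (iv) (v) (vi) (vii)

(i) has no prerequisites → (i) first.
Ready: (ii) and (iii). (ii) has the earlier label → (ii).
(iii) and (iv) are both available; (iii) has the earlier label → (iii).
(v) now also ready, so the ready set is {(iv), (v)}; (iv) has the earlier label → (iv).
(v) is the only step now ready → (v).
(vi) and (vii) are both available; (vi) has the earlier label → (vi).
(vii) is the only step now ready → (vii).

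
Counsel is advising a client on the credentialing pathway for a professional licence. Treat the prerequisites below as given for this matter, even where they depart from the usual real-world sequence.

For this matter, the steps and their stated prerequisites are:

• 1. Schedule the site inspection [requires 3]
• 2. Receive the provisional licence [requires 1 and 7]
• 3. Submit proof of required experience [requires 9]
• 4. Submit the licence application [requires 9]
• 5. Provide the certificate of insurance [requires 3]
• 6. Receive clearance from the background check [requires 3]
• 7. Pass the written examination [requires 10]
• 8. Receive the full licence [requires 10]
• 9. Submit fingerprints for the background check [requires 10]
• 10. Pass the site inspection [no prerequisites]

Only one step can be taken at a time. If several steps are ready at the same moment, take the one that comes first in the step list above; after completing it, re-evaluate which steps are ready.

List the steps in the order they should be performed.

Only 10 has no prerequisites, so it is first.
Ready: 7, 8 and 9. 7 is listed earlier → 7.
Now 8 and 9 have their prerequisites met. 8 is listed earlier, so 8 next.
9 needed 10, now all done → 9.
3 and 4 are both available; 3 is listed earlier → 3.
1, 5 and 6 now also ready, so the ready set is {1, 4, 5, 6}; 1 is listed earlier → 1.
Ready: 2, 4, 5 and 6. 2 is listed earlier → 2.
4, 5 and 6 are all available; 4 is listed earlier → 4.
Now 5 and 6 have their prerequisites met. 5 is listed earlier, so 5 next.
Next only 6 has its prerequisites met → 6.

10 7 8 9 3 1 2 4 5 6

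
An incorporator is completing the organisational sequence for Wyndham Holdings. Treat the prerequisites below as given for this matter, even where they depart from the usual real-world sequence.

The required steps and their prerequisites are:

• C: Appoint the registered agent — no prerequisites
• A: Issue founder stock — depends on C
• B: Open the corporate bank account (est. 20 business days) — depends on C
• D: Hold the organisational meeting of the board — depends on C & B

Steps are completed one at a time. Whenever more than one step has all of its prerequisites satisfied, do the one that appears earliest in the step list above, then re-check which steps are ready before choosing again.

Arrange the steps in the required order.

C → A → B → D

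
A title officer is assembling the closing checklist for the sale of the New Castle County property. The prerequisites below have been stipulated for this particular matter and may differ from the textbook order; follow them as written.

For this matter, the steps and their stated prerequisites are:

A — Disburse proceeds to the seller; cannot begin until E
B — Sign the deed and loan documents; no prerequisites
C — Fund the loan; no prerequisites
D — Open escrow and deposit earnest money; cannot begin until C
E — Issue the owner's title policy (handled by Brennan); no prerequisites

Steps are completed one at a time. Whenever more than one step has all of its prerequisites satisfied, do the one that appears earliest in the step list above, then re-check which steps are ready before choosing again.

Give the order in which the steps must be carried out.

Nothing is required for B, C and E. B is listed earlier → B first.
C and E are both available; C is listed earlier → C.
D now also ready, so the ready set is {D, E}; D is listed earlier → D.
E is the only step now ready → E.
Next only A has its prerequisites met → A.

B → C → D → E → A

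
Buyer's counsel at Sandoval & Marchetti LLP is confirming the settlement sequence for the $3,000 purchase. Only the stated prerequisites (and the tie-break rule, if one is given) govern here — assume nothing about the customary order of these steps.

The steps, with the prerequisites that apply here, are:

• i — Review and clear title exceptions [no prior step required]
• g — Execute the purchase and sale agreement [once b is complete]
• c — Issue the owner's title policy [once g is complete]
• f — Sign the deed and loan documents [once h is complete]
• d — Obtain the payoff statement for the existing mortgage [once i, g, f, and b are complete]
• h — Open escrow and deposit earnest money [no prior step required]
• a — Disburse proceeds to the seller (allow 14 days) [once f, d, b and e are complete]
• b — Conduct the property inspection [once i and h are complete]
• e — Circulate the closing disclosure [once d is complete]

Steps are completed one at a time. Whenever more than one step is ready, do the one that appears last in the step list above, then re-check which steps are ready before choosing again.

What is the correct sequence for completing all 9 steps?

h, f, i, b, g, d, e, a, c

h and i have no prerequisites; h is listed later, so h is first.
Now f and i have their prerequisites met. f is listed later, so f next.
That leaves i as the only ready step → i.
b is the only step now ready → b.
g needed b, now all done → g.
Ready: d and c. d is listed later → d.
e now also ready, so the ready set is {e, c}; e is listed later → e.
Ready: a and c. a is listed later → a.
c is the only step now ready → c.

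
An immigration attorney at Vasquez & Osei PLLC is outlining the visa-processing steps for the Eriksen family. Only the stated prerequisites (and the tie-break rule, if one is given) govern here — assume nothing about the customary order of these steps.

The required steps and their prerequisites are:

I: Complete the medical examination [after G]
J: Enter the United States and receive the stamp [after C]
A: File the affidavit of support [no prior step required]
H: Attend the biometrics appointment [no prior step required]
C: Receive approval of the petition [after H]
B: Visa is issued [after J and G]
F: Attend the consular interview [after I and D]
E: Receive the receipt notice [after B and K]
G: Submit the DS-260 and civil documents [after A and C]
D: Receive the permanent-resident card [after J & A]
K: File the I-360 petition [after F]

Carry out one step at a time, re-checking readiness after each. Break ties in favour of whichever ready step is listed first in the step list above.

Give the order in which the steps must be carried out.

A H C J G I B D F K E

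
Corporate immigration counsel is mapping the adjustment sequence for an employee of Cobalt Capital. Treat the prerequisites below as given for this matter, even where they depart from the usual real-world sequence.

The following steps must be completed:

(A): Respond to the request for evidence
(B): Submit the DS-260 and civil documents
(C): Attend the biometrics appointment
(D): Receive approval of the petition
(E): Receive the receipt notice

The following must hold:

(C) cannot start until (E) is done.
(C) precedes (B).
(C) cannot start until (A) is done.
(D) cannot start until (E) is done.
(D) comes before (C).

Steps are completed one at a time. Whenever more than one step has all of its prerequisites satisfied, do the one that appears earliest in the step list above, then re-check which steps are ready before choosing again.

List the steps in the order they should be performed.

(A), (E), (D), (C), (B)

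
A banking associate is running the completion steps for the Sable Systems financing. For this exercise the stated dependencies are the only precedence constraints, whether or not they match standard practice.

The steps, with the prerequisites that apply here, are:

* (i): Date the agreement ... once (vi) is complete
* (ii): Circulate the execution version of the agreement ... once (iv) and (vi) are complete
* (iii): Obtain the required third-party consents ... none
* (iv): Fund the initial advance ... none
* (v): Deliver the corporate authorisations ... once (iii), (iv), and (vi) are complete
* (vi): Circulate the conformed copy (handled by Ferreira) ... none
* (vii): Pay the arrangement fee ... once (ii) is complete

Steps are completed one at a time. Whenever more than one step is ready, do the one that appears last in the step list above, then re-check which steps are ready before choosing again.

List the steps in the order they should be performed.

(vi), (iv), (iii), (v), (ii), (vii), (i)

(vi), (iv) and (iii) have no prerequisites; (vi) is listed later, so (vi) is first.
(iv), (iii) and (i) are all available; (iv) is listed later → (iv).
(ii) now also ready, so the ready set is {(iii), (ii), (i)}; (iii) is listed later → (iii).
Now (v), (ii) and (i) have their prerequisites met. (v) is listed later, so (v) next.
Now (ii) and (i) have their prerequisites met. (ii) is listed later, so (ii) next.
Ready: (vii) and (i). (vii) is listed later → (vii).
(i) needed (vi), now all done → (i).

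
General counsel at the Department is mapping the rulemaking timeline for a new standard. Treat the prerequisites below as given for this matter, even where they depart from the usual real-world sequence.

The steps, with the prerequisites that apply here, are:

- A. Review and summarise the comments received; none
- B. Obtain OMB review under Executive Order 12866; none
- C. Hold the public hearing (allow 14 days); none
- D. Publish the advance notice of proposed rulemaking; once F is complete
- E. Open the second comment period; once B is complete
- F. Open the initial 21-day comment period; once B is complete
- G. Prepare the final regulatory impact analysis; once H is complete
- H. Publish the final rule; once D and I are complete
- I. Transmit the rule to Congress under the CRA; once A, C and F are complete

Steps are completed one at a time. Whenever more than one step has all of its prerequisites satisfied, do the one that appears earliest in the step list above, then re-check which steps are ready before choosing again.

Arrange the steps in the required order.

Nothing is required for A, B and C. A is listed earlier → A first.
B and C are both available; B is listed earlier → B.
E and F now also ready, so the ready set is {C, E, F}; C is listed earlier → C.
Ready: E and F. E is listed earlier → E.
That leaves F as the only ready step → F.
D and I are both available; D is listed earlier → D.
Next only I has its prerequisites met → I.
Next only H has its prerequisites met → H.
G needed H, now all done → G.

A B C E F D I H G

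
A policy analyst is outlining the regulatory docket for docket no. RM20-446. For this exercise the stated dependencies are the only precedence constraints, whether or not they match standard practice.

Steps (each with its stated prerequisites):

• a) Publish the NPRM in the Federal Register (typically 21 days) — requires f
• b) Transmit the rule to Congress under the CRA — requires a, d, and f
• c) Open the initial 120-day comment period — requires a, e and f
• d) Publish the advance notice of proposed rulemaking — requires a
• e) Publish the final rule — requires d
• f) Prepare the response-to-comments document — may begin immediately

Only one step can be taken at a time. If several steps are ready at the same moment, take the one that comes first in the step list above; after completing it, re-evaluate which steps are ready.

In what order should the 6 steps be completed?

f → a → d → b → e → c

f is the only step with nothing outstanding, so it goes first.
a needed f, now all done → a.
d needed a, now all done → d.
Now b and e have their prerequisites met. b is listed earlier, so b next.
That leaves e as the only ready step → e.
Next only c has its prerequisites met → c.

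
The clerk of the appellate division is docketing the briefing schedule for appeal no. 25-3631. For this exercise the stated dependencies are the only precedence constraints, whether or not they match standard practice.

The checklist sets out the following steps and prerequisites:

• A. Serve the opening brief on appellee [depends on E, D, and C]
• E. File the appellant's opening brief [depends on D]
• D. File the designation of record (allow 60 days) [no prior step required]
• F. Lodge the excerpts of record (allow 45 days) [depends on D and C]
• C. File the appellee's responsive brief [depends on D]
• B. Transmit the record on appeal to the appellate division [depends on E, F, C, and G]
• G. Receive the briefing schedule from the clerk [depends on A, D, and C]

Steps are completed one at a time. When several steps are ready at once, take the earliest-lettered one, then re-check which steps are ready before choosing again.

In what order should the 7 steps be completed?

D is the only step with nothing outstanding, so it goes first.
Now C and E have their prerequisites met. C has the earlier label, so C next.
F now also ready, so the ready set is {E, F}; E has the earlier label → E.
Ready: A and F. A has the earlier label → A.
G now also ready, so the ready set is {F, G}; F has the earlier label → F.
G needed A, C and D, now all done → G.
That leaves B as the only ready step → B.

D → C → E → A → F → G → B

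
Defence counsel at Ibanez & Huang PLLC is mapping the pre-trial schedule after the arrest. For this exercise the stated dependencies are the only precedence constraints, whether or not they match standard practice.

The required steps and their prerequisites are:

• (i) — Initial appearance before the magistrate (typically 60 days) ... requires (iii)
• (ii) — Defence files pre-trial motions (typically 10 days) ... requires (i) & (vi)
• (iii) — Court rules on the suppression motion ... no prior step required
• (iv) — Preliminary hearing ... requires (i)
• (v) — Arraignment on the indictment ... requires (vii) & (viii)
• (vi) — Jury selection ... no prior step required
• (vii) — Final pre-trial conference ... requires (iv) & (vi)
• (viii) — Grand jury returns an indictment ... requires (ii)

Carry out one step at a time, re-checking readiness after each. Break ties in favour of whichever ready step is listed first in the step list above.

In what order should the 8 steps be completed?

Nothing is required for (iii) and (vi). (iii) is listed earlier → (iii) first.
Ready: (i) and (vi). (i) is listed earlier → (i).
(iv) now also ready, so the ready set is {(iv), (vi)}; (iv) is listed earlier → (iv).
That leaves (vi) as the only ready step → (vi).
(ii) and (vii) are both available; (ii) is listed earlier → (ii).
Now (vii) and (viii) have their prerequisites met. (vii) is listed earlier, so (vii) next.
That leaves (viii) as the only ready step → (viii).
(v) needed (vii) and (viii), now all done → (v).

(iii), (i), (iv), (vi), (ii), (vii), (viii), (v)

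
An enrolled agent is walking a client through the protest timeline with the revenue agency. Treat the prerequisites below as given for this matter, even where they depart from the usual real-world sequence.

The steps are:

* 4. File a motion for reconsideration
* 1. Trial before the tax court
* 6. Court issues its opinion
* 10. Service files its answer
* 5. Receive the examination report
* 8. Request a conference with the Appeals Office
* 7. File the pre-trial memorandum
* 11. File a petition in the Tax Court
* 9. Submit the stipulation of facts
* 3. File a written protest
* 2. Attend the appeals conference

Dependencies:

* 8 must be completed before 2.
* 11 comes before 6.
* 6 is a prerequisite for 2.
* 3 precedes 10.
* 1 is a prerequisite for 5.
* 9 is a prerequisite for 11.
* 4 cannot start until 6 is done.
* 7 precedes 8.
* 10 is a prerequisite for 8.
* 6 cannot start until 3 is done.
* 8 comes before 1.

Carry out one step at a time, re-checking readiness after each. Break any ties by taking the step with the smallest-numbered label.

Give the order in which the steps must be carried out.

3, 7 and 9 have no prerequisites; 3 has the earlier label, so 3 is first.
10 now also ready, so the ready set is {7, 9, 10}; 7 has the earlier label → 7.
Ready: 9 and 10. 9 has the earlier label → 9.
11 now also ready, so the ready set is {10, 11}; 10 has the earlier label → 10.
8 and 11 are both available; 8 has the earlier label → 8.
1 and 11 are both available; 1 has the earlier label → 1.
5 and 11 are both available; 5 has the earlier label → 5.
Next only 11 has its prerequisites met → 11.
Next only 6 has its prerequisites met → 6.
Ready: 2 and 4. 2 has the earlier label → 2.
Next only 4 has its prerequisites met → 4.

3, 7, 9, 10, 8, 1, 5, 11, 6, 2, 4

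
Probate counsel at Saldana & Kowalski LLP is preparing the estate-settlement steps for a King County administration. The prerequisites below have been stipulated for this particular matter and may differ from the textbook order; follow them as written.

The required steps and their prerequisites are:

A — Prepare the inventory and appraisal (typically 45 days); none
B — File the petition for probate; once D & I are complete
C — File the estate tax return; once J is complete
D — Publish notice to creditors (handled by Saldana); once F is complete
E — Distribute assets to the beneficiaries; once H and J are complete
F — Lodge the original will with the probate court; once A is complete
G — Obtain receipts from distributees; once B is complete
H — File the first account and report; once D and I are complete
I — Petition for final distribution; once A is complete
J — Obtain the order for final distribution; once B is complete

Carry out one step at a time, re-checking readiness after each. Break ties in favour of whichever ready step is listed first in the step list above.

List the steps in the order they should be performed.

A is the only step with nothing outstanding, so it goes first.
Ready: F and I. F is listed earlier → F.
D and I are both available; D is listed earlier → D.
I is the only step now ready → I.
Ready: B and H. B is listed earlier → B.
G and J now also ready, so the ready set is {G, H, J}; G is listed earlier → G.
Now H and J have their prerequisites met. H is listed earlier, so H next.
J needed B, now all done → J.
Ready: C and E. C is listed earlier → C.
E is the only step now ready → E.

A → F → D → I → B → G → H → J → C → E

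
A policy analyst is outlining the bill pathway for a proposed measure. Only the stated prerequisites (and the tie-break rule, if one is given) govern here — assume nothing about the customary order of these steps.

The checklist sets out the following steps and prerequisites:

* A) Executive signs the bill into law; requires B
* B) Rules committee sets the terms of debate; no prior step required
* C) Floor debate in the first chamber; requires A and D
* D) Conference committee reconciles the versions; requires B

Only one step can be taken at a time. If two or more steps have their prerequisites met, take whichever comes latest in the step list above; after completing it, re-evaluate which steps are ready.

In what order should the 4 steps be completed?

B → D → A → C

B has no prerequisites → B first.
D and A are both available; D is listed later → D.
A needed B, now all done → A.
C needed D and A, now all done → C.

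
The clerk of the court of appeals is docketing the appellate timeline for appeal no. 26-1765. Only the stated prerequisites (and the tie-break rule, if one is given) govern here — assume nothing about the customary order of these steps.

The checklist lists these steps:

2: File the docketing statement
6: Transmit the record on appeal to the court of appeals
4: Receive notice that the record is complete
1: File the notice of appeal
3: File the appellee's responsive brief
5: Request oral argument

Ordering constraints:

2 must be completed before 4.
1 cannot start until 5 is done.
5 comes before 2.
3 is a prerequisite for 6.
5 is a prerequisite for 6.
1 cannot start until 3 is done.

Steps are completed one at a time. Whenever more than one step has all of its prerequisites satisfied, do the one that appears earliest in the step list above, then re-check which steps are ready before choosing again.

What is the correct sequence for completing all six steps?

3 and 5 have no prerequisites; 3 is listed earlier, so 3 is first.
That leaves 5 as the only ready step → 5.
Ready: 2, 6 and 1. 2 is listed earlier → 2.
Ready: 6, 4 and 1. 6 is listed earlier → 6.
4 and 1 are both available; 4 is listed earlier → 4.
That leaves 1 as the only ready step → 1.

3, 5, 2, 6, 4, 1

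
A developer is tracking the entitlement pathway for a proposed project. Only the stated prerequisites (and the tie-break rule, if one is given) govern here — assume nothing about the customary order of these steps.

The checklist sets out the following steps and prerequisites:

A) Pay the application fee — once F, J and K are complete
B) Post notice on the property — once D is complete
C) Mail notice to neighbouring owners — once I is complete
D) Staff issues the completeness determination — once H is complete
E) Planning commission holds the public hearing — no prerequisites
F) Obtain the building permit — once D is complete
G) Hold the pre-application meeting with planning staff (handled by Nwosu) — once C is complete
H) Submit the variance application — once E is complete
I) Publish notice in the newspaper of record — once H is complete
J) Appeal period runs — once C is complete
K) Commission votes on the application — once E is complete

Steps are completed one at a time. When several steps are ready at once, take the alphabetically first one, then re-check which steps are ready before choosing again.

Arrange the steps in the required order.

E, H, D, B, F, I, C, G, J, K, A

E is the only step with nothing outstanding, so it goes first.
H and K are both available; H has the earlier label → H.
Ready: D, I and K. D has the earlier label → D.
Ready: B, F, I and K. B has the earlier label → B.
F, I and K are all available; F has the earlier label → F.
I and K are both available; I has the earlier label → I.
Now C and K have their prerequisites met. C has the earlier label, so C next.
G and J now also ready, so the ready set is {G, J, K}; G has the earlier label → G.
J and K are both available; J has the earlier label → J.
K is the only step now ready → K.
That leaves A as the only ready step → A.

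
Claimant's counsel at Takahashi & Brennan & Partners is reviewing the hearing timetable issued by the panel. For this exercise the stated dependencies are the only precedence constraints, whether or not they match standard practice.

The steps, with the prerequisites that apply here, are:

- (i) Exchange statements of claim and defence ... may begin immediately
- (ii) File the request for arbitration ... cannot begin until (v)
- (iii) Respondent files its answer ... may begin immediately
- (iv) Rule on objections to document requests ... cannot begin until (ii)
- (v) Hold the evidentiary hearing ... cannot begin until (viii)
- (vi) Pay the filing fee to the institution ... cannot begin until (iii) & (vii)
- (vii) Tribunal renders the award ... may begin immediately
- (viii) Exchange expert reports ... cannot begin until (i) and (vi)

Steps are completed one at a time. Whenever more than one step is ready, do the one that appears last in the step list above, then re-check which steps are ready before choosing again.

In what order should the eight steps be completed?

(vii), (iii), (vi), (i), (viii), (v), (ii), (iv)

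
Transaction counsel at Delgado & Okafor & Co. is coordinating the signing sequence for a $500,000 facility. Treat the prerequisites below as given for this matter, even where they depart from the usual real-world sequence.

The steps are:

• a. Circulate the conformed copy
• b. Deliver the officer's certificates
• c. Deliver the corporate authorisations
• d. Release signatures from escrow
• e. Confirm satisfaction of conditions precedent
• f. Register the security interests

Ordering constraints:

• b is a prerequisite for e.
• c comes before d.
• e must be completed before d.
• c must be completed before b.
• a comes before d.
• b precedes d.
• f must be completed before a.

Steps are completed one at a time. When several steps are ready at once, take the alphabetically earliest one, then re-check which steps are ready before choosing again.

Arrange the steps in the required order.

c → b → e → f → a → d

c and f have no prerequisites; c has the earlier label, so c is first.
b and f are both available; b has the earlier label → b.
e now also ready, so the ready set is {e, f}; e has the earlier label → e.
f is the only step now ready → f.
Next only a has its prerequisites met → a.
d needed a, b, c and e, now all done → d.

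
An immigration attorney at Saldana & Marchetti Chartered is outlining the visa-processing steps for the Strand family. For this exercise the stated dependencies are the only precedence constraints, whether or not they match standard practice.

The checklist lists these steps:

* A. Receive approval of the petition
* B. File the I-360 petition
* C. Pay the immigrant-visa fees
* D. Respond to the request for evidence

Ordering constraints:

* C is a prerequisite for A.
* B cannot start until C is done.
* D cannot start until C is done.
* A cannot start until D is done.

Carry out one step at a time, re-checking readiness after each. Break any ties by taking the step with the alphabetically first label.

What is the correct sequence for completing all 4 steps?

C B D A

C has no prerequisites → C first.
Now B and D have their prerequisites met. B has the earlier label, so B next.
D needed C, now all done → D.
That leaves A as the only ready step → A.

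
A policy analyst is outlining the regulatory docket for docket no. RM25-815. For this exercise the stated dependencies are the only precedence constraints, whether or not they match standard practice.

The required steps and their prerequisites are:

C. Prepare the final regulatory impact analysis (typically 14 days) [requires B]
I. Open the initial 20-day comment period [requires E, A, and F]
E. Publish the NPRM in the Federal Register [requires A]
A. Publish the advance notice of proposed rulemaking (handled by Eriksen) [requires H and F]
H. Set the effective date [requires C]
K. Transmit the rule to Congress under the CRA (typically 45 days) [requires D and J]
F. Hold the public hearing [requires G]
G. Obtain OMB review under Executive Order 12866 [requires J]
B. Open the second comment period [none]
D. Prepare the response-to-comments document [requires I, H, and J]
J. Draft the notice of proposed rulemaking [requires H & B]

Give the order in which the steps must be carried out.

B C H J G F A E I D K

B is the only step with nothing outstanding, so it goes first.
Next only C has its prerequisites met → C.
That leaves H as the only ready step → H.
J is the only step now ready → J.
G needed J, now all done → G.
F needed G, now all done → F.
A needed H and F, now all done → A.
E needed A, now all done → E.
Next only I has its prerequisites met → I.
D needed I, H and J, now all done → D.
That leaves K as the only ready step → K.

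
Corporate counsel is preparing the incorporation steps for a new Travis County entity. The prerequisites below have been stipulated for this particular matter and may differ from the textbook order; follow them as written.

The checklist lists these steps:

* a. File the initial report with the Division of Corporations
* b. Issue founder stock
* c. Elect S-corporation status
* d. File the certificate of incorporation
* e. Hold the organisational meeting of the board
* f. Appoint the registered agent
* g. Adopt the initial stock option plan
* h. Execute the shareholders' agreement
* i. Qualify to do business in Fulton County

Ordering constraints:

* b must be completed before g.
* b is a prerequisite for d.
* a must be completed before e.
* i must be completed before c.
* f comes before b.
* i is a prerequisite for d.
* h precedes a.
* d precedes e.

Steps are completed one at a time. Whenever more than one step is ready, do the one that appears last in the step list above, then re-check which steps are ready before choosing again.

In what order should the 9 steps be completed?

i, h, f, c, b, g, d, a, e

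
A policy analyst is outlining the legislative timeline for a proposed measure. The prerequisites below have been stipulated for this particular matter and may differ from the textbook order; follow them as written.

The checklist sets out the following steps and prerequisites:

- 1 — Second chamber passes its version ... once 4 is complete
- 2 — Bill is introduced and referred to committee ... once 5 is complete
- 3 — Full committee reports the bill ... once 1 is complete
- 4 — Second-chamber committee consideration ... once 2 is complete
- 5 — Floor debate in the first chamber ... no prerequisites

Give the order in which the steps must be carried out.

5 2 4 1 3

Only 5 has no prerequisites, so it is first.
2 needed 5, now all done → 2.
Next only 4 has its prerequisites met → 4.
1 is the only step now ready → 1.
That leaves 3 as the only ready step → 3.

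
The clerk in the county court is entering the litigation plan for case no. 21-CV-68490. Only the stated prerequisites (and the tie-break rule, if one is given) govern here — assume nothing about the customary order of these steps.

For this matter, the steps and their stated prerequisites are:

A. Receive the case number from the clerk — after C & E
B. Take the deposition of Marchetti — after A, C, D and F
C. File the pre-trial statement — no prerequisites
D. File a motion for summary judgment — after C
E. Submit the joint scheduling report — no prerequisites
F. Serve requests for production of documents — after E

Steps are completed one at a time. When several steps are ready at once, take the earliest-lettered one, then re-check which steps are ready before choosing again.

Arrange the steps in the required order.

C, D, E, A, F, B

Nothing is required for C and E. C has the earlier label → C first.
Now D and E have their prerequisites met. D has the earlier label, so D next.
E is the only step now ready → E.
Now A and F have their prerequisites met. A has the earlier label, so A next.
F needed E, now all done → F.
B is the only step now ready → B.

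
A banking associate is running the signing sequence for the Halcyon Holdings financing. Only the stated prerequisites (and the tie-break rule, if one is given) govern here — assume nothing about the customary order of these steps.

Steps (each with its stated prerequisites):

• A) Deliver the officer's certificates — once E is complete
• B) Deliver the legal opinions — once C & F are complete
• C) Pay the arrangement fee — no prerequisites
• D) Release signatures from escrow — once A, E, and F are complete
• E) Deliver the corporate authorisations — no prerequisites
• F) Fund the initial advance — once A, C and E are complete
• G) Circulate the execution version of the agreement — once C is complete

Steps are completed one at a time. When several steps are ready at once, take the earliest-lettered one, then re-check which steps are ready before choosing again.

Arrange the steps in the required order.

C E A F B D G

C and E have no prerequisites; C has the earlier label, so C is first.
G now also ready, so the ready set is {E, G}; E has the earlier label → E.
A now also ready, so the ready set is {A, G}; A has the earlier label → A.
Now F and G have their prerequisites met. F has the earlier label, so F next.
Ready: B, D and G. B has the earlier label → B.
Now D and G have their prerequisites met. D has the earlier label, so D next.
G needed C, now all done → G.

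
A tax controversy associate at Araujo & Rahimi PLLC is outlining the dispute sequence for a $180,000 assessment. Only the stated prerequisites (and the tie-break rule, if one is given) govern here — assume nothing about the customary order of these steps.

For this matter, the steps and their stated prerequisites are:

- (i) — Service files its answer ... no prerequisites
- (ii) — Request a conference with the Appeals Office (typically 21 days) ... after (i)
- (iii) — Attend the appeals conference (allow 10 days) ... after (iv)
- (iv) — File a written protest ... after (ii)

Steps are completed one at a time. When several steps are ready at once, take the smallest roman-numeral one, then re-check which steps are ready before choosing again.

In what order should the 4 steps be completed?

(i) (ii) (iv) (iii)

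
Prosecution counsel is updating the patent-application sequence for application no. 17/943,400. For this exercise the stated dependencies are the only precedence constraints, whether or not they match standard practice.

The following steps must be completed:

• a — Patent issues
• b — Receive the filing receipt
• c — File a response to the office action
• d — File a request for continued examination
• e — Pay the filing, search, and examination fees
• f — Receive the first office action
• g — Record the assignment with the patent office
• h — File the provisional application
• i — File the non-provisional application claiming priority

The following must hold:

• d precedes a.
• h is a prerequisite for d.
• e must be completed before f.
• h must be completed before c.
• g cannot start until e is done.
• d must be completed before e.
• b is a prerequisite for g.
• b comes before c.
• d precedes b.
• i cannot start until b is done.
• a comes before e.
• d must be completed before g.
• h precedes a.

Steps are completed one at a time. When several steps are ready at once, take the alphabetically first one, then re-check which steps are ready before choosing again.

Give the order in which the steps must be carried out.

h has no prerequisites → h first.
d needed h, now all done → d.
Now a and b have their prerequisites met. a has the earlier label, so a next.
b and e are both available; b has the earlier label → b.
c and i now also ready, so the ready set is {c, e, i}; c has the earlier label → c.
Now e and i have their prerequisites met. e has the earlier label, so e next.
Ready: f, g and i. f has the earlier label → f.
Ready: g and i. g has the earlier label → g.
i is the only step now ready → i.

h, d, a, b, c, e, f, g, i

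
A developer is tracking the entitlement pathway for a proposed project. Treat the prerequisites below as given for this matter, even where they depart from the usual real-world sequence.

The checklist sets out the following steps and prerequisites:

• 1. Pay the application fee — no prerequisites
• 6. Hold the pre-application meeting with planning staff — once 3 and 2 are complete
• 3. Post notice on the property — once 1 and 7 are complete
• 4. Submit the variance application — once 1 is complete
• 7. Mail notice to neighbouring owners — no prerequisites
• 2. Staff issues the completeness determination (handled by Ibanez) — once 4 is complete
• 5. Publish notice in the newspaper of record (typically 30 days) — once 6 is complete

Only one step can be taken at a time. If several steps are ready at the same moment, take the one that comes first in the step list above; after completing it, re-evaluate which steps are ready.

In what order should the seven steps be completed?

1 and 7 have no prerequisites; 1 is listed earlier, so 1 is first.
4 now also ready, so the ready set is {4, 7}; 4 is listed earlier → 4.
Now 7 and 2 have their prerequisites met. 7 is listed earlier, so 7 next.
3 now also ready, so the ready set is {3, 2}; 3 is listed earlier → 3.
Next only 2 has its prerequisites met → 2.
6 needed 3 and 2, now all done → 6.
That leaves 5 as the only ready step → 5.

1, 4, 7, 3, 2, 6, 5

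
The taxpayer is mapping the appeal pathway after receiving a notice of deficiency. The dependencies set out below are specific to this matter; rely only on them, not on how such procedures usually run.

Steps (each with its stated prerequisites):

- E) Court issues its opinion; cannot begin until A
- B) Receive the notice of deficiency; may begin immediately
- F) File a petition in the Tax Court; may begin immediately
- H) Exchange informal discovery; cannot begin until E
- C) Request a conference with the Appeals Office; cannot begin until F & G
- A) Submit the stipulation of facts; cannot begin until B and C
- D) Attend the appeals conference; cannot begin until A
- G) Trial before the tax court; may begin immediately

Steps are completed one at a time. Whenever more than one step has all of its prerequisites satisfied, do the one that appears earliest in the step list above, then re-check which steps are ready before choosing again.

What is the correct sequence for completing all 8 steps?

B, F and G have no prerequisites; B is listed earlier, so B is first.
Now F and G have their prerequisites met. F is listed earlier, so F next.
That leaves G as the only ready step → G.
C needed F and G, now all done → C.
Next only A has its prerequisites met → A.
Now E and D have their prerequisites met. E is listed earlier, so E next.
Now H and D have their prerequisites met. H is listed earlier, so H next.
D needed A, now all done → D.

B → F → G → C → A → E → H → D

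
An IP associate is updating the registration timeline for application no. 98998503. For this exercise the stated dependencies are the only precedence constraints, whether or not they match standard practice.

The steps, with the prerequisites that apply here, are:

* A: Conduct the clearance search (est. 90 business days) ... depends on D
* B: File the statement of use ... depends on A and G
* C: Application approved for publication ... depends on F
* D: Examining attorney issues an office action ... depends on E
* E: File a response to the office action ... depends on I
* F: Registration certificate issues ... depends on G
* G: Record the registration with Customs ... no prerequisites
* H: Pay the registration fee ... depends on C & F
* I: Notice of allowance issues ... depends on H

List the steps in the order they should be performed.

Only G has no prerequisites, so it is first.
F needed G, now all done → F.
Next only C has its prerequisites met → C.
H needed C and F, now all done → H.
Next only I has its prerequisites met → I.
E is the only step now ready → E.
D needed E, now all done → D.
Next only A has its prerequisites met → A.
B is the only step now ready → B.

G, F, C, H, I, E, D, A, B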